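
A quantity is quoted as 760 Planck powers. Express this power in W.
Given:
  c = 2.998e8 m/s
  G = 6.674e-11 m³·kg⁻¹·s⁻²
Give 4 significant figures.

One Planck power: P_P = c⁵/G = 3.629e52 W.
760 × 3.629e52 W = 2.758e55 W

2.758e55 W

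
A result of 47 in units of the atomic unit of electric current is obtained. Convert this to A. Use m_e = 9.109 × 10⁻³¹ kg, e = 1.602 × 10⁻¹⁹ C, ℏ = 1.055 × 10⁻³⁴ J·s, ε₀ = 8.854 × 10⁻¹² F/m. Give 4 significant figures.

One atomic unit of electric current: I_au = e E_h/ℏ = m_e e⁵/((4πε₀)²ℏ³) = 6.612 × 10⁻³ A.
47 × 6.612 × 10⁻³ A = 0.3108 A

0.3108 A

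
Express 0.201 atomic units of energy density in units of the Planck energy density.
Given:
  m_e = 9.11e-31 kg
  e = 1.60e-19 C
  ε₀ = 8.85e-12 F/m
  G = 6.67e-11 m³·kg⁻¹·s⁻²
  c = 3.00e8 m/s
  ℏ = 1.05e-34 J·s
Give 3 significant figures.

atomic unit of energy density: u_au = E_h/a₀³ = m_e⁴e¹⁰/((4πε₀)⁵ℏ⁸) = 3.01e13 J/m³
Planck energy density: u_P = c⁷/(ℏG²) = 4.68e113 J/m³
0.201 × 3.01e13 / 4.68e113 = 1.29e-101

1.29e-101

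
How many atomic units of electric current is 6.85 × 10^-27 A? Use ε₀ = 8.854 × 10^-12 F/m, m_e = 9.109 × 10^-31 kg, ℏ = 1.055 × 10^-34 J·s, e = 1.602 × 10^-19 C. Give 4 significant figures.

atomic unit of electric current: I_au = e E_h/ℏ = m_e e⁵/((4πε₀)²ℏ³) = 6.612 × 10^-3 A.
6.85 × 10^-27 / 6.612 × 10^-3 = 1.036 × 10^-24

1.036 × 10^-24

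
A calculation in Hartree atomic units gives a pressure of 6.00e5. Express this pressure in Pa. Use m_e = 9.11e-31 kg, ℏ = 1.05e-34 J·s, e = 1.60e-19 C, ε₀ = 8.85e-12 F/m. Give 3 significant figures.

One atomic unit of pressure: P_au = E_h/a₀³ = m_e⁴e¹⁰/((4πε₀)⁵ℏ⁸) = 3.01e13 Pa.
6.00e5 × 3.01e13 Pa = 1.81e19 Pa

1.81e19 Pa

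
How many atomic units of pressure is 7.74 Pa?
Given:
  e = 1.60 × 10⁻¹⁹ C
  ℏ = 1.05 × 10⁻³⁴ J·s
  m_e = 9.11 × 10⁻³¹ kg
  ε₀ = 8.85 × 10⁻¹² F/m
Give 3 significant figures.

2.57 × 10⁻¹³

atomic unit of pressure: P_au = E_h/a₀³ = m_e⁴e¹⁰/((4πε₀)⁵ℏ⁸) = 3.01 × 10¹³ Pa.
7.74 / 3.01 × 10¹³ = 2.57 × 10⁻¹³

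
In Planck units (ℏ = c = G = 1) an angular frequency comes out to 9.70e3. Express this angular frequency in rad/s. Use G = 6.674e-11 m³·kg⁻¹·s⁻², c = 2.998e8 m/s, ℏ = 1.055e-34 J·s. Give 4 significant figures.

One Planck angular frequency: ω_P = √(c⁵/(ℏG)) = 1.855e43 rad/s.
9.70e3 × 1.855e43 rad/s = 1.799e47 rad/s

1.799e47 rad/s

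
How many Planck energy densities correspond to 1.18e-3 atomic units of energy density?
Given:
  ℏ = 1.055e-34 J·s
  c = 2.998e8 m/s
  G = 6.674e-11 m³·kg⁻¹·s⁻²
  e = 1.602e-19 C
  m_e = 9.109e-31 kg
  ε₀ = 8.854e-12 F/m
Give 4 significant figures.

7.462e-104

atomic unit of energy density: u_au = E_h/a₀³ = m_e⁴e¹⁰/((4πε₀)⁵ℏ⁸) = 2.929e13 J/m³
Planck energy density: u_P = c⁷/(ℏG²) = 4.632e113 J/m³
1.18e-3 × 2.929e13 / 4.632e113 = 7.462e-104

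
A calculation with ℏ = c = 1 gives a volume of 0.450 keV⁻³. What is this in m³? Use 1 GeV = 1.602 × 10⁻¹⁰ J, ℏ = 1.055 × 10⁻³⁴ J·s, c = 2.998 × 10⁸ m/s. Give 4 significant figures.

3.463 × 10⁻³⁰ m³

Volume is [L]³ = [E]⁻³·(ℏc)³.
1 GeV⁻³ → (ℏc)³ × (1 GeV in J)⁻³ = 7.696 × 10⁻⁴⁸ m³.
Convert the energy scale: 0.450 keV⁻³ = 4.50 × 10¹⁷ GeV⁻³.
Result: 4.50 × 10¹⁷ × 7.696 × 10⁻⁴⁸ = 3.463 × 10⁻³⁰ m³.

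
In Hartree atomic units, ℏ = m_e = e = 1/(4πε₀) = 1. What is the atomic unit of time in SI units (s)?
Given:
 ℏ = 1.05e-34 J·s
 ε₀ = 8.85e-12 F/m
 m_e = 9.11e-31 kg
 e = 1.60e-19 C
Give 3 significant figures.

From ℏ = m_e = e = 1/(4πε₀) = 1 the time scale is τ_au = (4πε₀)²ℏ³/(m_e e⁴).
E_h = 4.38e-18 J
ℏ/E_h = 2.40e-17 s

2.40e-17 s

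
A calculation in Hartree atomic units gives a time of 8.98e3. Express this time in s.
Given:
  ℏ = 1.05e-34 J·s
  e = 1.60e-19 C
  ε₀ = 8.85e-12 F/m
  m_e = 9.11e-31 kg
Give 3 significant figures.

2.15e-13 s

One atomic unit of time: τ_au = (4πε₀)²ℏ³/(m_e e⁴) = 2.40e-17 s.
8.98e3 × 2.40e-17 s = 2.15e-13 s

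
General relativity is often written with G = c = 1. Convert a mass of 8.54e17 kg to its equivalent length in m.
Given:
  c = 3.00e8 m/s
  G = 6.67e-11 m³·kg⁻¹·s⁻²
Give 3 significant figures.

In G = c = 1 units mass has dimensions of length; the conversion factor is G/c².
8.54e17 kg × (G/c²) = 6.33e-10 m

6.33e-10 m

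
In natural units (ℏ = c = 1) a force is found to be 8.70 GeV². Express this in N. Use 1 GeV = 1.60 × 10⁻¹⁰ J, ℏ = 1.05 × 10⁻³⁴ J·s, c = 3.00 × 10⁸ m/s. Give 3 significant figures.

Force is [E]/[L] = [E]²/(ℏc); restore (ℏc)⁻¹.
1 GeV² → 1/(ℏc) × (1 GeV in J)² = 8.13 × 10⁵ N.
Result: 8.70 × 8.13 × 10⁵ = 7.07 × 10⁶ N.

7.07 × 10⁶ N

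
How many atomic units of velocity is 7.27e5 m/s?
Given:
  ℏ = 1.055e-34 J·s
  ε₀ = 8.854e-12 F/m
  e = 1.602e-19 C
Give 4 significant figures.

atomic unit of velocity: v_au = e²/(4πε₀ℏ) = 2.186e6 m/s.
7.27e5 / 2.186e6 = 0.3325

0.3325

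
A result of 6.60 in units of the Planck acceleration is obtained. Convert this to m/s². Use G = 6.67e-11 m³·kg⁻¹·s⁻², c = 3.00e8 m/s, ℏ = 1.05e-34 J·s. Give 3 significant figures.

3.69e52 m/s²

One Planck acceleration: a_P = √(c⁷/(ℏG)) = 5.59e51 m/s².
6.60 × 5.59e51 m/s² = 3.69e52 m/s²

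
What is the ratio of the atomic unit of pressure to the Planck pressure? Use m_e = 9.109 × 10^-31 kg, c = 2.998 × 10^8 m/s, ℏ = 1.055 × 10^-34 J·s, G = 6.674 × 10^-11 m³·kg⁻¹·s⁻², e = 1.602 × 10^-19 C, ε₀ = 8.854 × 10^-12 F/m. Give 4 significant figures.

6.323 × 10^-101

atomic unit of pressure: P_au = E_h/a₀³ = m_e⁴e¹⁰/((4πε₀)⁵ℏ⁸) = 2.929 × 10^13 Pa
Planck pressure: p_P = c⁷/(ℏG²) = 4.632 × 10^113 Pa
ratio = 2.929 × 10^13 / 4.632 × 10^113 = 6.323 × 10^-101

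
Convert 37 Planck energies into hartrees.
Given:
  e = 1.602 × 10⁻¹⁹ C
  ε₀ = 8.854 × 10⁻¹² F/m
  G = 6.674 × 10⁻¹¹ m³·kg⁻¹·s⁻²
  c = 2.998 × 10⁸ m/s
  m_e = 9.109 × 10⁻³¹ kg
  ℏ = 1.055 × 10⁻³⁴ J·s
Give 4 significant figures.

Planck energy: E_P = √(ℏc⁵/G) = 1.957 × 10⁹ J
hartree: E_h = m_e e⁴/(4πε₀ℏ)² = 4.354 × 10⁻¹⁸ J
37 × 1.957 × 10⁹ / 4.354 × 10⁻¹⁸ = 1.663 × 10²⁸

1.663 × 10²⁸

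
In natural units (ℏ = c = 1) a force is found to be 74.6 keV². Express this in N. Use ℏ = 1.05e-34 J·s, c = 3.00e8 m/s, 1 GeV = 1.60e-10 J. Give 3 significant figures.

6.06e-5 N

Force is [E]/[L] = [E]²/(ℏc); restore (ℏc)⁻¹.
1 GeV² → 1/(ℏc) × (1 GeV in J)² = 8.13e5 N.
Convert the energy scale: 74.6 keV² = 7.46e-11 GeV².
Result: 7.46e-11 × 8.13e5 = 6.06e-5 N.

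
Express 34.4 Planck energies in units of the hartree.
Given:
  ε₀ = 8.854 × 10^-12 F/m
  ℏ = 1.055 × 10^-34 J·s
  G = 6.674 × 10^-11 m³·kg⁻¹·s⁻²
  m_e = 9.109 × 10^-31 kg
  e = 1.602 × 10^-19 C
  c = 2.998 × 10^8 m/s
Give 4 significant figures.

Planck energy: E_P = √(ℏc⁵/G) = 1.957 × 10^9 J
hartree: E_h = m_e e⁴/(4πε₀ℏ)² = 4.354 × 10^-18 J
34.4 × 1.957 × 10^9 / 4.354 × 10^-18 = 1.546 × 10^28

1.546 × 10^28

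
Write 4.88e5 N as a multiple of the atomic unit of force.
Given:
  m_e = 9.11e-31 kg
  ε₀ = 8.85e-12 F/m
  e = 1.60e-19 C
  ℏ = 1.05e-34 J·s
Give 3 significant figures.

5.86e12

atomic unit of force: F_au = E_h/a₀ = m_e²e⁶/((4πε₀)³ℏ⁴) = 8.33e-8 N.
4.88e5 / 8.33e-8 = 5.86e12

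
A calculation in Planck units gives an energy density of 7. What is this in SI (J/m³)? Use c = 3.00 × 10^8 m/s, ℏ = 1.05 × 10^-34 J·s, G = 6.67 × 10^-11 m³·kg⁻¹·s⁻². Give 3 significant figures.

3.28 × 10^114 J/m³

One Planck energy density: u_P = c⁷/(ℏG²) = 4.68 × 10^113 J/m³.
7 × 4.68 × 10^113 J/m³ = 3.28 × 10^114 J/m³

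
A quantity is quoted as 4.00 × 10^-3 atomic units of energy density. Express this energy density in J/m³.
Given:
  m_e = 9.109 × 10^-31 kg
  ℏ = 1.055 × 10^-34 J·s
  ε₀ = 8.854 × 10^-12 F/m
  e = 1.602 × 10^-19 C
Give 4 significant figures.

1.172 × 10^11 J/m³

One atomic unit of energy density: u_au = E_h/a₀³ = m_e⁴e¹⁰/((4πε₀)⁵ℏ⁸) = 2.929 × 10^13 J/m³.
4.00 × 10^-3 × 2.929 × 10^13 J/m³ = 1.172 × 10^11 J/m³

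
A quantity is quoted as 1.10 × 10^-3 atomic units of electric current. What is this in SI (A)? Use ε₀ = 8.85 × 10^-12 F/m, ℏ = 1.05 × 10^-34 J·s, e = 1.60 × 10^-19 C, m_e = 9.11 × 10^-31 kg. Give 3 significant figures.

One atomic unit of electric current: I_au = e E_h/ℏ = m_e e⁵/((4πε₀)²ℏ³) = 6.67 × 10^-3 A.
1.10 × 10^-3 × 6.67 × 10^-3 A = 7.34 × 10^-6 A

7.34 × 10^-6 A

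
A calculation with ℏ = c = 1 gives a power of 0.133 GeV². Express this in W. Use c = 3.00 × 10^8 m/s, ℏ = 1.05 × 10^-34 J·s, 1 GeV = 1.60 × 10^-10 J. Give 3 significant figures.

Power is [E]/[T] = [E]²/ℏ.
1 GeV² → 1/ℏ × (1 GeV in J)² = 2.44 × 10^14 W.
Result: 0.133 × 2.44 × 10^14 = 3.24 × 10^13 W.

3.24 × 10^13 W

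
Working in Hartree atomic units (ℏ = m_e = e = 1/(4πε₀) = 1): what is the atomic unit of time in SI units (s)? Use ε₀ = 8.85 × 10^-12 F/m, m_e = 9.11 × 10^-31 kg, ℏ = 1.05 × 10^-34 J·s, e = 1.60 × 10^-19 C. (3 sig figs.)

Dimensional analysis gives τ_au = (4πε₀)²ℏ³/(m_e e⁴).
E_h = 4.38 × 10^-18 J
ℏ/E_h = 2.40 × 10^-17 s

2.40 × 10^-17 s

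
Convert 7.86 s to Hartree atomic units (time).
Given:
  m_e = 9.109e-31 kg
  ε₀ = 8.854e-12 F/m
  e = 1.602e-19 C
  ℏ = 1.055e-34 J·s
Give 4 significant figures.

atomic unit of time: τ_au = (4πε₀)²ℏ³/(m_e e⁴) = 2.423e-17 s.
7.86 / 2.423e-17 = 3.244e17

3.244e17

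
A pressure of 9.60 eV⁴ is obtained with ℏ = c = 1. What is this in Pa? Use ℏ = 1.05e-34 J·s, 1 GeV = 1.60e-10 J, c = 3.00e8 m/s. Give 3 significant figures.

Pressure is [E]/[L]³ = [E]⁴/(ℏc)³.
1 GeV⁴ → 1/(ℏc)³ × (1 GeV in J)⁴ = 2.10e37 Pa.
Convert the energy scale: 9.60 eV⁴ = 9.60e-36 GeV⁴.
Result: 9.60e-36 × 2.10e37 = 201 Pa.

201 Pa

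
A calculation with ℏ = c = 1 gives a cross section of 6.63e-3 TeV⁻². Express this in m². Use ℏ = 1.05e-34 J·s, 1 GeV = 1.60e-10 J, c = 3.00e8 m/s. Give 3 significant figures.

Area is [L]² = [E]⁻²·(ℏc)²; restore (ℏc)².
1 GeV⁻² → (ℏc)² × (1 GeV in J)⁻² = 3.88e-32 m².
Convert the energy scale: 6.63e-3 TeV⁻² = 6.63e-9 GeV⁻².
Result: 6.63e-9 × 3.88e-32 = 2.57e-40 m².

2.57e-40 m²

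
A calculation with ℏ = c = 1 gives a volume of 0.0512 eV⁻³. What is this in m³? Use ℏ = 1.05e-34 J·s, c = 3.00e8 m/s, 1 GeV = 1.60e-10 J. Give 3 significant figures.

3.91e-22 m³

Volume is [L]³ = [E]⁻³·(ℏc)³.
1 GeV⁻³ → (ℏc)³ × (1 GeV in J)⁻³ = 7.63e-48 m³.
Convert the energy scale: 0.0512 eV⁻³ = 5.12e25 GeV⁻³.
Result: 5.12e25 × 7.63e-48 = 3.91e-22 m³.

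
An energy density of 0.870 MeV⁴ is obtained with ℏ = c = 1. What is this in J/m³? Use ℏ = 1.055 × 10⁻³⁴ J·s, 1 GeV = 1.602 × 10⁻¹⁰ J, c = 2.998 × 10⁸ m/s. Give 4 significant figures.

1.811 × 10²⁵ J/m³

[E]/[L]³ = [E]⁴/(ℏc)³; restore (ℏc)⁻³.
1 GeV⁴ → 1/(ℏc)³ × (1 GeV in J)⁴ = 2.082 × 10³⁷ J/m³.
Convert the energy scale: 0.870 MeV⁴ = 8.70 × 10⁻¹³ GeV⁴.
Result: 8.70 × 10⁻¹³ × 2.082 × 10³⁷ = 1.811 × 10²⁵ J/m³.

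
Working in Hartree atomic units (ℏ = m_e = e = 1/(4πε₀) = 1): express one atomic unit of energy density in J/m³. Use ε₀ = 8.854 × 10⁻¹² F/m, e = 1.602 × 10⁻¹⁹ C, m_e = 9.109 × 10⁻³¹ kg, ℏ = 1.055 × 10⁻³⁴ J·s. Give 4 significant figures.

Dimensional analysis gives u_au = E_h/a₀³ = m_e⁴e¹⁰/((4πε₀)⁵ℏ⁸).
E_h = 4.354 × 10⁻¹⁸ J
a₀ = 5.297 × 10⁻¹¹ m
E_h/a₀³ = 2.929 × 10¹³ J/m³

2.929 × 10¹³ J/m³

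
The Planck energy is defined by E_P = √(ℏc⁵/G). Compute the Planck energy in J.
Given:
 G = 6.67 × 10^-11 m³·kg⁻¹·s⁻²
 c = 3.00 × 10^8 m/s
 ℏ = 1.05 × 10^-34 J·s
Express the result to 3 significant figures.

1.96 × 10^9 J

E_P = √(ℏc⁵/G)
  = √(3.83 × 10^18)
  = 1.96 × 10^9 J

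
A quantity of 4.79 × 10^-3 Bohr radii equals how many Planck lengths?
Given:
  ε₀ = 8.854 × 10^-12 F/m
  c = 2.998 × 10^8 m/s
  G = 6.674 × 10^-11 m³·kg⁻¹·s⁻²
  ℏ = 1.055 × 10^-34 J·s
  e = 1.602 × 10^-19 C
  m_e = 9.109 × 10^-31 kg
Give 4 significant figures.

1.570 × 10^22

Bohr radius: a₀ = 4πε₀ℏ²/(m_e e²) = 5.297 × 10^-11 m
Planck length: ℓ_P = √(ℏG/c³) = 1.616 × 10^-35 m
4.79 × 10^-3 × 5.297 × 10^-11 / 1.616 × 10^-35 = 1.570 × 10^22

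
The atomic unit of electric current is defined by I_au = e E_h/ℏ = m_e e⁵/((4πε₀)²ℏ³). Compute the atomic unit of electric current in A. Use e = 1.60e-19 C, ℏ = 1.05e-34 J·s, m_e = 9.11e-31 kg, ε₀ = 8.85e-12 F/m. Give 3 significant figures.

I_au = e E_h/ℏ = m_e e⁵/((4πε₀)²ℏ³)
E_h = 4.38e-18 J
e·E_h/ℏ = 6.67e-3 A

6.67e-3 A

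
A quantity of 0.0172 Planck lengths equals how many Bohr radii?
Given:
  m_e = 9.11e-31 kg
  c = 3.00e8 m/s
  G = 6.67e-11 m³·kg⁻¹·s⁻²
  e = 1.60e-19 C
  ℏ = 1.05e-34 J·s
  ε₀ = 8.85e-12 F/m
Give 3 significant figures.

Planck length: ℓ_P = √(ℏG/c³) = 1.61e-35 m
Bohr radius: a₀ = 4πε₀ℏ²/(m_e e²) = 5.26e-11 m
0.0172 × 1.61e-35 / 5.26e-11 = 5.27e-27

5.27e-27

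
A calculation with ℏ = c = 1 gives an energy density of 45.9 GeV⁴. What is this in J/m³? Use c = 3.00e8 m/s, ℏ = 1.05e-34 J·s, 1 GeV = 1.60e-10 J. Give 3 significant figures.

9.62e38 J/m³

[E]/[L]³ = [E]⁴/(ℏc)³; restore (ℏc)⁻³.
1 GeV⁴ → 1/(ℏc)³ × (1 GeV in J)⁴ = 2.10e37 J/m³.
Result: 45.9 × 2.10e37 = 9.62e38 J/m³.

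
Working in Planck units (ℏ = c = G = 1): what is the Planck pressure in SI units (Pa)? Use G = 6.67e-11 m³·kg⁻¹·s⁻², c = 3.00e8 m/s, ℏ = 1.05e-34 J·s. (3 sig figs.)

From ℏ = c = G = 1 the pressure scale is p_P = c⁷/(ℏG²).
  = 2.19e59 / 4.67e-55
  = 4.68e113 Pa

4.68e113 Pa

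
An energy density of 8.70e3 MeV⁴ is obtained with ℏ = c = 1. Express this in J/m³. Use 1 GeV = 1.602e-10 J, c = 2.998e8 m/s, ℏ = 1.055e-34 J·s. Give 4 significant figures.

1.811e29 J/m³

[E]/[L]³ = [E]⁴/(ℏc)³; restore (ℏc)⁻³.
1 GeV⁴ → 1/(ℏc)³ × (1 GeV in J)⁴ = 2.082e37 J/m³.
Convert the energy scale: 8.70e3 MeV⁴ = 8.70e-9 GeV⁴.
Result: 8.70e-9 × 2.082e37 = 1.811e29 J/m³.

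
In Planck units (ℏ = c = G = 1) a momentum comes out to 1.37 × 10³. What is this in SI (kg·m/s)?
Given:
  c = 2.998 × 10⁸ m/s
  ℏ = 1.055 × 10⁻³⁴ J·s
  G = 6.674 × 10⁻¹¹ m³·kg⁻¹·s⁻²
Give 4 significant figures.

One Planck momentum: p_P = √(ℏc³/G) = 6.527 kg·m/s.
1.37 × 10³ × 6.527 kg·m/s = 8.941 × 10³ kg·m/s

8.941 × 10³ kg·m/s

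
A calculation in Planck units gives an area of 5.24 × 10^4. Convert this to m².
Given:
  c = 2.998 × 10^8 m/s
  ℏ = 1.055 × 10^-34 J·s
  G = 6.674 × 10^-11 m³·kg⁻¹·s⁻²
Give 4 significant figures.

1.369 × 10^-65 m²

One Planck area: A_P = ℏG/c³ = 2.613 × 10^-70 m².
5.24 × 10^4 × 2.613 × 10^-70 m² = 1.369 × 10^-65 m²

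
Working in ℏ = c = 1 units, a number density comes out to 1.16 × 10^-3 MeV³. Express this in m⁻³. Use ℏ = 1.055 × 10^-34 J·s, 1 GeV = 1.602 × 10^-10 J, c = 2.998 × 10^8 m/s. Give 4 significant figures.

Number density is [L]⁻³ = [E]³/(ℏc)³.
1 GeV³ → 1/(ℏc)³ × (1 GeV in J)³ = 1.299 × 10^47 m⁻³.
Convert the energy scale: 1.16 × 10^-3 MeV³ = 1.16 × 10^-12 GeV³.
Result: 1.16 × 10^-12 × 1.299 × 10^47 = 1.507 × 10^35 m⁻³.

1.507 × 10^35 m⁻³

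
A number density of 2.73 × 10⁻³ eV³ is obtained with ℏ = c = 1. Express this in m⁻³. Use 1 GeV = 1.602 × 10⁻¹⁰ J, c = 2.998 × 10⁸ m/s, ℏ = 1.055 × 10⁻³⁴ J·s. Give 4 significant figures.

3.547 × 10¹⁷ m⁻³

Number density is [L]⁻³ = [E]³/(ℏc)³.
1 GeV³ → 1/(ℏc)³ × (1 GeV in J)³ = 1.299 × 10⁴⁷ m⁻³.
Convert the energy scale: 2.73 × 10⁻³ eV³ = 2.73 × 10⁻³⁰ GeV³.
Result: 2.73 × 10⁻³⁰ × 1.299 × 10⁴⁷ = 3.547 × 10¹⁷ m⁻³.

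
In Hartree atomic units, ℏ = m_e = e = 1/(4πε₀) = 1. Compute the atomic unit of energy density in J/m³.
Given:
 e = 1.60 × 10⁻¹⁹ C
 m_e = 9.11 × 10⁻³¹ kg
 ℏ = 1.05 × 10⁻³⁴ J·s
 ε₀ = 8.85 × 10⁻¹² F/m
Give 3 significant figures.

Dimensional analysis gives u_au = E_h/a₀³ = m_e⁴e¹⁰/((4πε₀)⁵ℏ⁸).
E_h = 4.38 × 10⁻¹⁸ J
a₀ = 5.26 × 10⁻¹¹ m
E_h/a₀³ = 3.01 × 10¹³ J/m³

3.01 × 10¹³ J/m³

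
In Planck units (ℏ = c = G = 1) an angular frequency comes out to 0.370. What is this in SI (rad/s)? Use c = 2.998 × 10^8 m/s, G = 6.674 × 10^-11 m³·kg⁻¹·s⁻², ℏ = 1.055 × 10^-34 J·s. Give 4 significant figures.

One Planck angular frequency: ω_P = √(c⁵/(ℏG)) = 1.855 × 10^43 rad/s.
0.370 × 1.855 × 10^43 rad/s = 6.862 × 10^42 rad/s

6.862 × 10^42 rad/s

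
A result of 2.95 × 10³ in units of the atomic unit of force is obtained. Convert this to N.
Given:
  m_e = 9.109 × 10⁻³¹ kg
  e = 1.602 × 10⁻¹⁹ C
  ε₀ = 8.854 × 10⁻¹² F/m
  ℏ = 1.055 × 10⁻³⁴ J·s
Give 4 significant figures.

One atomic unit of force: F_au = E_h/a₀ = m_e²e⁶/((4πε₀)³ℏ⁴) = 8.220 × 10⁻⁸ N.
2.95 × 10³ × 8.220 × 10⁻⁸ N = 2.425 × 10⁻⁴ N

2.425 × 10⁻⁴ N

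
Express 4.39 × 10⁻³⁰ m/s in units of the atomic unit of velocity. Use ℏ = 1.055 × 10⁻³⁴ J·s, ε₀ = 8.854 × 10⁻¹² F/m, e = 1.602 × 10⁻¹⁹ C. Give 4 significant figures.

atomic unit of velocity: v_au = e²/(4πε₀ℏ) = 2.186 × 10⁶ m/s.
4.39 × 10⁻³⁰ / 2.186 × 10⁶ = 2.008 × 10⁻³⁶

2.008 × 10⁻³⁶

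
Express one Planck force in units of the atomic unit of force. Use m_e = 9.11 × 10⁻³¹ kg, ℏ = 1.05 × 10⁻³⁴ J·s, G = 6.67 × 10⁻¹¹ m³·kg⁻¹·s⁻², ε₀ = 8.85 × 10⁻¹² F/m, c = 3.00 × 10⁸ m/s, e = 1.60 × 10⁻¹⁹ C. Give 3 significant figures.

Planck force: F_P = c⁴/G = 1.21 × 10⁴⁴ N
atomic unit of force: F_au = E_h/a₀ = m_e²e⁶/((4πε₀)³ℏ⁴) = 8.33 × 10⁻⁸ N
ratio = 1.21 × 10⁴⁴ / 8.33 × 10⁻⁸ = 1.46 × 10⁵¹

1.46 × 10⁵¹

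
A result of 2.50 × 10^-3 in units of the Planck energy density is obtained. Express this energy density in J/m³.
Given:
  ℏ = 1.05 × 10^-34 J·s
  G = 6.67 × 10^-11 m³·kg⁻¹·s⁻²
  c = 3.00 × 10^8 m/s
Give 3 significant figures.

One Planck energy density: u_P = c⁷/(ℏG²) = 4.68 × 10^113 J/m³.
2.50 × 10^-3 × 4.68 × 10^113 J/m³ = 1.17 × 10^111 J/m³

1.17 × 10^111 J/m³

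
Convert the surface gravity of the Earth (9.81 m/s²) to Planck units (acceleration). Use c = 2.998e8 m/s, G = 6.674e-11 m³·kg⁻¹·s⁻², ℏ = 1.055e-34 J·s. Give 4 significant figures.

Planck acceleration: a_P = √(c⁷/(ℏG)) = 5.560e51 m/s².
9.81 / 5.560e51 = 1.764e-51

1.764e-51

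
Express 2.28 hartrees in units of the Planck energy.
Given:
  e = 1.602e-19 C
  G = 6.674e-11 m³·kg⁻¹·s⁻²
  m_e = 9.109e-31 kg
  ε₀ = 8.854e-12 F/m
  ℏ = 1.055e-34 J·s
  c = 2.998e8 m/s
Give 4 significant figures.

5.074e-27

hartree: E_h = m_e e⁴/(4πε₀ℏ)² = 4.354e-18 J
Planck energy: E_P = √(ℏc⁵/G) = 1.957e9 J
2.28 × 4.354e-18 / 1.957e9 = 5.074e-27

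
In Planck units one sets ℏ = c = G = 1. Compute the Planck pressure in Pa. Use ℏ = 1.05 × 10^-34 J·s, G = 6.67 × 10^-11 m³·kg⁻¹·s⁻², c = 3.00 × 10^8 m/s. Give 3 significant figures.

4.68 × 10^113 Pa

p_P = c⁷/(ℏG²)
  = 2.19 × 10^59 / 4.67 × 10^-55
  = 4.68 × 10^113 Pa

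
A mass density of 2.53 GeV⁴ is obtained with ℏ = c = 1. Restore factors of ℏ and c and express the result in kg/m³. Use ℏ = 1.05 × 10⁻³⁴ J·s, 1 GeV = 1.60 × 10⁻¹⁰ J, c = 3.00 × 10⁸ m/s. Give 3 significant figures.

5.89 × 10²⁰ kg/m³

Mass density is [E]/(c²[L]³) = [E]⁴/(ℏ³c⁵).
1 GeV⁴ → 1/(ℏ³c⁵) × (1 GeV in J)⁴ = 2.33 × 10²⁰ kg/m³.
Result: 2.53 × 2.33 × 10²⁰ = 5.89 × 10²⁰ kg/m³.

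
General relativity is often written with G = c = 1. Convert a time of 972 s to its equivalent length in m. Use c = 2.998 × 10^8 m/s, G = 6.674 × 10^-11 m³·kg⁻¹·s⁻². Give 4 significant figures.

2.914 × 10^11 m

Time → length via c.
972 s × (c) = 2.914 × 10^11 m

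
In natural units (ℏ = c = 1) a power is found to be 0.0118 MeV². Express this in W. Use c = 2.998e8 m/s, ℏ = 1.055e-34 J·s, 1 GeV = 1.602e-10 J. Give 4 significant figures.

2.870e6 W

Power is [E]/[T] = [E]²/ℏ.
1 GeV² → 1/ℏ × (1 GeV in J)² = 2.433e14 W.
Convert the energy scale: 0.0118 MeV² = 1.18e-8 GeV².
Result: 1.18e-8 × 2.433e14 = 2.870e6 W.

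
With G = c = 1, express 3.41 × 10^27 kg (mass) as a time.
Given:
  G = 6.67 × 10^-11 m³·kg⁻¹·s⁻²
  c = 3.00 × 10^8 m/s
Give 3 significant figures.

Mass → time via G/c³.
3.41 × 10^27 kg × (G/c³) = 8.42 × 10^-9 s

8.42 × 10^-9 s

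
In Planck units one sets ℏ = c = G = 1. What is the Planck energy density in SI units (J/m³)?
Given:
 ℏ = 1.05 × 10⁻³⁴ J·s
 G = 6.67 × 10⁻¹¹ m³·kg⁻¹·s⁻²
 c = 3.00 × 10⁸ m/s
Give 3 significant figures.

u_P = c⁷/(ℏG²)
  = 2.19 × 10⁵⁹ / 4.67 × 10⁻⁵⁵
  = 4.68 × 10¹¹³ J/m³

4.68 × 10¹¹³ J/m³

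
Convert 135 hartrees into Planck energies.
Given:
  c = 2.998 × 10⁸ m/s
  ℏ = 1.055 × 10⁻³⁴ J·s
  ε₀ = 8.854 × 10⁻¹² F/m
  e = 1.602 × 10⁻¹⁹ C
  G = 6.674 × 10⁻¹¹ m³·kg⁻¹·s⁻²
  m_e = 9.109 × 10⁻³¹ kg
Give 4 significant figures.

hartree: E_h = m_e e⁴/(4πε₀ℏ)² = 4.354 × 10⁻¹⁸ J
Planck energy: E_P = √(ℏc⁵/G) = 1.957 × 10⁹ J
135 × 4.354 × 10⁻¹⁸ / 1.957 × 10⁹ = 3.004 × 10⁻²⁵

3.004 × 10⁻²⁵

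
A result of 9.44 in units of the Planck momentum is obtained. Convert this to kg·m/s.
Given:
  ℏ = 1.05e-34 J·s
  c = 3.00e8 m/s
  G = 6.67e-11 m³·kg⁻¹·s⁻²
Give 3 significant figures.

One Planck momentum: p_P = √(ℏc³/G) = 6.52 kg·m/s.
9.44 × 6.52 kg·m/s = 61.5 kg·m/s

61.5 kg·m/s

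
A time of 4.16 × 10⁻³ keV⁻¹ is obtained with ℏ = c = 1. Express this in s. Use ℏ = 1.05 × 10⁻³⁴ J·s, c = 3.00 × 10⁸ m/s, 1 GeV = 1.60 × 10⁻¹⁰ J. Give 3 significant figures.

A time is [E]⁻¹ in ℏ=c=1; restore one factor of ℏ.
1 GeV⁻¹ → ℏ × (1 GeV in J)⁻¹ = 6.56 × 10⁻²⁵ s.
Convert the energy scale: 4.16 × 10⁻³ keV⁻¹ = 4.16 × 10³ GeV⁻¹.
Result: 4.16 × 10³ × 6.56 × 10⁻²⁵ = 2.73 × 10⁻²¹ s.

2.73 × 10⁻²¹ s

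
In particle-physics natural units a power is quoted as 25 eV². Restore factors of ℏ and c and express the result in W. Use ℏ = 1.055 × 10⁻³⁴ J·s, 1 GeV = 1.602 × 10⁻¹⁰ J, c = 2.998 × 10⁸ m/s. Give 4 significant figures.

Power is [E]/[T] = [E]²/ℏ.
1 GeV² → 1/ℏ × (1 GeV in J)² = 2.433 × 10¹⁴ W.
Convert the energy scale: 25 eV² = 2.50 × 10⁻¹⁷ GeV².
Result: 2.50 × 10⁻¹⁷ × 2.433 × 10¹⁴ = 6.082 × 10⁻³ W.

6.082 × 10⁻³ W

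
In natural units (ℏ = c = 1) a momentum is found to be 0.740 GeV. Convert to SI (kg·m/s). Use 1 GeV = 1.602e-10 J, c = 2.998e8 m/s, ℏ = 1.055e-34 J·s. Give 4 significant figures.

Momentum is [E]/c; divide by c.
1 GeV → 1/c × (1 GeV in J) = 5.344e-19 kg·m/s.
Result: 0.740 × 5.344e-19 = 3.954e-19 kg·m/s.

3.954e-19 kg·m/s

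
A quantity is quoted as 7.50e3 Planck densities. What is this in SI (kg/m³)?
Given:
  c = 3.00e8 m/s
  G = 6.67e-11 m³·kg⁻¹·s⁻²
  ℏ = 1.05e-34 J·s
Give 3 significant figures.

3.90e100 kg/m³

One Planck density: ρ_P = c⁵/(ℏG²) = 5.20e96 kg/m³.
7.50e3 × 5.20e96 kg/m³ = 3.90e100 kg/m³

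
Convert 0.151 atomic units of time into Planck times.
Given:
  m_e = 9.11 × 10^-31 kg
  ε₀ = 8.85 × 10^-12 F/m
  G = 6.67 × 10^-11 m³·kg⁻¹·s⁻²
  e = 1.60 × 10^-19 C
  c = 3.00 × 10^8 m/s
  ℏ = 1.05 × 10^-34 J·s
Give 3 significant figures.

6.75 × 10^25

atomic unit of time: τ_au = (4πε₀)²ℏ³/(m_e e⁴) = 2.40 × 10^-17 s
Planck time: t_P = √(ℏG/c⁵) = 5.37 × 10^-44 s
0.151 × 2.40 × 10^-17 / 5.37 × 10^-44 = 6.75 × 10^25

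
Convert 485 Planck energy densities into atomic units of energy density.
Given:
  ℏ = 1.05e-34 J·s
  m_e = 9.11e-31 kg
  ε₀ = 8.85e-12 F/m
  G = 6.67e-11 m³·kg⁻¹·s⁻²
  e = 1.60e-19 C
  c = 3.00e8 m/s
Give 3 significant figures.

7.54e102

Planck energy density: u_P = c⁷/(ℏG²) = 4.68e113 J/m³
atomic unit of energy density: u_au = E_h/a₀³ = m_e⁴e¹⁰/((4πε₀)⁵ℏ⁸) = 3.01e13 J/m³
485 × 4.68e113 / 3.01e13 = 7.54e102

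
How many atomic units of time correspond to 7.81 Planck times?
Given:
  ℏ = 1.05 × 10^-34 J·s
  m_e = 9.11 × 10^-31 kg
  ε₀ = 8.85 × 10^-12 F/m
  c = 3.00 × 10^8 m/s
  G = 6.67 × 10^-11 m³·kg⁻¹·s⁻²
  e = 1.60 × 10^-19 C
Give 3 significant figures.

1.75 × 10^-26

Planck time: t_P = √(ℏG/c⁵) = 5.37 × 10^-44 s
atomic unit of time: τ_au = (4πε₀)²ℏ³/(m_e e⁴) = 2.40 × 10^-17 s
7.81 × 5.37 × 10^-44 / 2.40 × 10^-17 = 1.75 × 10^-26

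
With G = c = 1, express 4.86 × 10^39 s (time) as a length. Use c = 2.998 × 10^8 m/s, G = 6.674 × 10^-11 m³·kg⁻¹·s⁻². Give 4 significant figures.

1.457 × 10^48 m

Time → length via c.
4.86 × 10^39 s × (c) = 1.457 × 10^48 m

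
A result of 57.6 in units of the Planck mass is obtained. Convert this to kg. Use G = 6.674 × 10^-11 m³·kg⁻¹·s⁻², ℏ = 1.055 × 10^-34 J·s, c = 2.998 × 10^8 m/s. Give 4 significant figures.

One Planck mass: m_P = √(ℏc/G) = 2.177 × 10^-8 kg.
57.6 × 2.177 × 10^-8 kg = 1.254 × 10^-6 kg

1.254 × 10^-6 kg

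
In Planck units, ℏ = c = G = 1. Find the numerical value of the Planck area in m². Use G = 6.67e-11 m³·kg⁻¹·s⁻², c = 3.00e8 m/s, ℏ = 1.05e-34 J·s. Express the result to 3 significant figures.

2.59e-70 m²

From ℏ = c = G = 1 the area scale is A_P = ℏG/c³.
  = 7.00e-45 / 2.70e25
  = 2.59e-70 m²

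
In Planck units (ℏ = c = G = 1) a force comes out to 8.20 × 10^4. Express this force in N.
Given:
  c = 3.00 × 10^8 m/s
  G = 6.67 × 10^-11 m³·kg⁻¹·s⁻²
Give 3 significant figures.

One Planck force: F_P = c⁴/G = 1.21 × 10^44 N.
8.20 × 10^4 × 1.21 × 10^44 N = 9.96 × 10^48 N

9.96 × 10^48 N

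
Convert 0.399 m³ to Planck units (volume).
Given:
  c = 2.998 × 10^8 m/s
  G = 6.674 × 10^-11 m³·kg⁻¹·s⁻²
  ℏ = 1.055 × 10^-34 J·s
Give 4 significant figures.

9.446 × 10^103

Planck volume: V_P = (ℏG/c³)^(3/2) = 4.224 × 10^-105 m³.
0.399 / 4.224 × 10^-105 = 9.446 × 10^103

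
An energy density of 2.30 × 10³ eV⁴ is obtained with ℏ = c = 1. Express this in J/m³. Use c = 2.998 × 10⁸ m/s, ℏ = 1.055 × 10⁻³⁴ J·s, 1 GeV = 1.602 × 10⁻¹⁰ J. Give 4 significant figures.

[E]/[L]³ = [E]⁴/(ℏc)³; restore (ℏc)⁻³.
1 GeV⁴ → 1/(ℏc)³ × (1 GeV in J)⁴ = 2.082 × 10³⁷ J/m³.
Convert the energy scale: 2.30 × 10³ eV⁴ = 2.30 × 10⁻³³ GeV⁴.
Result: 2.30 × 10⁻³³ × 2.082 × 10³⁷ = 4.788 × 10⁴ J/m³.

4.788 × 10⁴ J/m³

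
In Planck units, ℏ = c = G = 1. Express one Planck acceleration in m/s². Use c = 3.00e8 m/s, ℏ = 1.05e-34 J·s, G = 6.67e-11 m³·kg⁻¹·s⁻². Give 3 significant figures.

The unique combination of the constants set to 1 with dimensions of acceleration is a_P = √(c⁷/(ℏG)).
  = √(3.12e103)
  = 5.59e51 m/s²

5.59e51 m/s²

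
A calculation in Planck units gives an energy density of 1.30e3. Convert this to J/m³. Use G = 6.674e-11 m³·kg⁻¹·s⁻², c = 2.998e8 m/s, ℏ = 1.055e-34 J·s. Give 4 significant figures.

6.022e116 J/m³

One Planck energy density: u_P = c⁷/(ℏG²) = 4.632e113 J/m³.
1.30e3 × 4.632e113 J/m³ = 6.022e116 J/m³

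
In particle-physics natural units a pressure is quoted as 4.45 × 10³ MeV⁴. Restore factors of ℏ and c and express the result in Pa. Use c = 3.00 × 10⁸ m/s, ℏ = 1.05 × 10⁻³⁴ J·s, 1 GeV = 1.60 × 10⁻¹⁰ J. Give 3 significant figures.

9.33 × 10²⁸ Pa

Pressure is [E]/[L]³ = [E]⁴/(ℏc)³.
1 GeV⁴ → 1/(ℏc)³ × (1 GeV in J)⁴ = 2.10 × 10³⁷ Pa.
Convert the energy scale: 4.45 × 10³ MeV⁴ = 4.45 × 10⁻⁹ GeV⁴.
Result: 4.45 × 10⁻⁹ × 2.10 × 10³⁷ = 9.33 × 10²⁸ Pa.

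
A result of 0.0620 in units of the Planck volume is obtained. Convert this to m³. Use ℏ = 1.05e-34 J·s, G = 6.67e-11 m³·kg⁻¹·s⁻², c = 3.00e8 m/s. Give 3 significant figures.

2.59e-106 m³

One Planck volume: V_P = (ℏG/c³)^(3/2) = 4.18e-105 m³.
0.0620 × 4.18e-105 m³ = 2.59e-106 m³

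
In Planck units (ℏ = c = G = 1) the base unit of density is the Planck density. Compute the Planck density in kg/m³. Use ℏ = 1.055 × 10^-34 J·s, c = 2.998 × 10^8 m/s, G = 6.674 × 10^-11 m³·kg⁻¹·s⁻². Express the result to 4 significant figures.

ρ_P = c⁵/(ℏG²)
  = 2.422 × 10^42 / 4.699 × 10^-55
  = 5.154 × 10^96 kg/m³

5.154 × 10^96 kg/m³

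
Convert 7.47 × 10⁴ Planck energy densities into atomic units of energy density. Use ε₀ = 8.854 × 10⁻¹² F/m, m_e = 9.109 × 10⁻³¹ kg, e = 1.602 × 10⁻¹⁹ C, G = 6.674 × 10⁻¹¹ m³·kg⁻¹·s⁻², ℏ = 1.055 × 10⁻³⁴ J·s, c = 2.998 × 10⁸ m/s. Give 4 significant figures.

Planck energy density: u_P = c⁷/(ℏG²) = 4.632 × 10¹¹³ J/m³
atomic unit of energy density: u_au = E_h/a₀³ = m_e⁴e¹⁰/((4πε₀)⁵ℏ⁸) = 2.929 × 10¹³ J/m³
7.47 × 10⁴ × 4.632 × 10¹¹³ / 2.929 × 10¹³ = 1.181 × 10¹⁰⁵

1.181 × 10¹⁰⁵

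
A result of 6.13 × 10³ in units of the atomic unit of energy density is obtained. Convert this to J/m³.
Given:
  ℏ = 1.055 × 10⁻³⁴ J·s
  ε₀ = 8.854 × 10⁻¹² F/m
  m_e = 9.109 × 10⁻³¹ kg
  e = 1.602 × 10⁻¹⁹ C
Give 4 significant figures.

1.796 × 10¹⁷ J/m³

One atomic unit of energy density: u_au = E_h/a₀³ = m_e⁴e¹⁰/((4πε₀)⁵ℏ⁸) = 2.929 × 10¹³ J/m³.
6.13 × 10³ × 2.929 × 10¹³ J/m³ = 1.796 × 10¹⁷ J/m³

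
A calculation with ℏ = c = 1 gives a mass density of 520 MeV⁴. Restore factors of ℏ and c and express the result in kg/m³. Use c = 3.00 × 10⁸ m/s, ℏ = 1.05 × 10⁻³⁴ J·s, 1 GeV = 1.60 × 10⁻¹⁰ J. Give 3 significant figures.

1.21 × 10¹¹ kg/m³

Mass density is [E]/(c²[L]³) = [E]⁴/(ℏ³c⁵).
1 GeV⁴ → 1/(ℏ³c⁵) × (1 GeV in J)⁴ = 2.33 × 10²⁰ kg/m³.
Convert the energy scale: 520 MeV⁴ = 5.20 × 10⁻¹⁰ GeV⁴.
Result: 5.20 × 10⁻¹⁰ × 2.33 × 10²⁰ = 1.21 × 10¹¹ kg/m³.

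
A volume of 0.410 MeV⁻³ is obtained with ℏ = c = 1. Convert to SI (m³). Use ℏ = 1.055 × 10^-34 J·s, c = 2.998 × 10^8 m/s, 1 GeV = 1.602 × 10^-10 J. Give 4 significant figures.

Volume is [L]³ = [E]⁻³·(ℏc)³.
1 GeV⁻³ → (ℏc)³ × (1 GeV in J)⁻³ = 7.696 × 10^-48 m³.
Convert the energy scale: 0.410 MeV⁻³ = 4.10 × 10^8 GeV⁻³.
Result: 4.10 × 10^8 × 7.696 × 10^-48 = 3.155 × 10^-39 m³.

3.155 × 10^-39 m³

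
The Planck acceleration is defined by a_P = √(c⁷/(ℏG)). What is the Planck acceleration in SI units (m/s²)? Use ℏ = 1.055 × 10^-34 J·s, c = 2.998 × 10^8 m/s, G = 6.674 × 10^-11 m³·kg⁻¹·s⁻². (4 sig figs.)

5.560 × 10^51 m/s²

a_P = √(c⁷/(ℏG))
  = √(3.092 × 10^103)
  = 5.560 × 10^51 m/s²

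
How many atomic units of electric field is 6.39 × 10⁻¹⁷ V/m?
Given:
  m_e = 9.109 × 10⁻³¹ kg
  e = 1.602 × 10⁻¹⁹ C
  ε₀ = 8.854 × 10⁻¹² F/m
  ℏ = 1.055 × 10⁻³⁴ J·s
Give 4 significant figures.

atomic unit of electric field: E_au = E_h/(e a₀) = m_e²e⁵/((4πε₀)³ℏ⁴) = 5.131 × 10¹¹ V/m.
6.39 × 10⁻¹⁷ / 5.131 × 10¹¹ = 1.245 × 10⁻²⁸

1.245 × 10⁻²⁸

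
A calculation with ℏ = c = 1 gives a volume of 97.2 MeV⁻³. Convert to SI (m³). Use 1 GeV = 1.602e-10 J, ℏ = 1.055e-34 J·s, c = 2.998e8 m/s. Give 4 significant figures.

7.481e-37 m³

Volume is [L]³ = [E]⁻³·(ℏc)³.
1 GeV⁻³ → (ℏc)³ × (1 GeV in J)⁻³ = 7.696e-48 m³.
Convert the energy scale: 97.2 MeV⁻³ = 9.72e10 GeV⁻³.
Result: 9.72e10 × 7.696e-48 = 7.481e-37 m³.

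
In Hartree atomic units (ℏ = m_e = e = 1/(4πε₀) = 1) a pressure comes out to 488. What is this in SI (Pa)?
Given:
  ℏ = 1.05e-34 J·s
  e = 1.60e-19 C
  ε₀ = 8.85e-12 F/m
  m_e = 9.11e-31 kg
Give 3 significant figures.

1.47e16 Pa

One atomic unit of pressure: P_au = E_h/a₀³ = m_e⁴e¹⁰/((4πε₀)⁵ℏ⁸) = 3.01e13 Pa.
488 × 3.01e13 Pa = 1.47e16 Pa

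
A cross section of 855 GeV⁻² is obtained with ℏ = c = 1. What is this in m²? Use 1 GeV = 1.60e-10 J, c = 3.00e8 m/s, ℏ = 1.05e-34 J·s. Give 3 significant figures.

Area is [L]² = [E]⁻²·(ℏc)²; restore (ℏc)².
1 GeV⁻² → (ℏc)² × (1 GeV in J)⁻² = 3.88e-32 m².
Result: 855 × 3.88e-32 = 3.31e-29 m².

3.31e-29 m²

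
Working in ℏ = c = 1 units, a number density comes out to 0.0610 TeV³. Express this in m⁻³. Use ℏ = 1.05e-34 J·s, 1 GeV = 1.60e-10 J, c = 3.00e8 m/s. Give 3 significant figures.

Number density is [L]⁻³ = [E]³/(ℏc)³.
1 GeV³ → 1/(ℏc)³ × (1 GeV in J)³ = 1.31e47 m⁻³.
Convert the energy scale: 0.0610 TeV³ = 6.10e7 GeV³.
Result: 6.10e7 × 1.31e47 = 7.99e54 m⁻³.

7.99e54 m⁻³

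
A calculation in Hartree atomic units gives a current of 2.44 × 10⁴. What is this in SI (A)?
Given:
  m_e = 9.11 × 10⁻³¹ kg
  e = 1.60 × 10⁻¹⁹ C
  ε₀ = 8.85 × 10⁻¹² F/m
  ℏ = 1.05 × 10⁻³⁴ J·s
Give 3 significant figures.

One atomic unit of electric current: I_au = e E_h/ℏ = m_e e⁵/((4πε₀)²ℏ³) = 6.67 × 10⁻³ A.
2.44 × 10⁴ × 6.67 × 10⁻³ A = 163 A

163 A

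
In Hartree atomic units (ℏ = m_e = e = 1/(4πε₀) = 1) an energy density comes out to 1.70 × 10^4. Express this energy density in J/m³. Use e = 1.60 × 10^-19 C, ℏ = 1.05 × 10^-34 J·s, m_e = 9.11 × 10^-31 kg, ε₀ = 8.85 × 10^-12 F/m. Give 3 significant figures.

5.12 × 10^17 J/m³

One atomic unit of energy density: u_au = E_h/a₀³ = m_e⁴e¹⁰/((4πε₀)⁵ℏ⁸) = 3.01 × 10^13 J/m³.
1.70 × 10^4 × 3.01 × 10^13 J/m³ = 5.12 × 10^17 J/m³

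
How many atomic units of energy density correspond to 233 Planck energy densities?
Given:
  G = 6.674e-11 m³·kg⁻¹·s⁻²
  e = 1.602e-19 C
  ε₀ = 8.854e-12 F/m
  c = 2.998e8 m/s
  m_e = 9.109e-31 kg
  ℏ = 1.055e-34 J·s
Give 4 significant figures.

Planck energy density: u_P = c⁷/(ℏG²) = 4.632e113 J/m³
atomic unit of energy density: u_au = E_h/a₀³ = m_e⁴e¹⁰/((4πε₀)⁵ℏ⁸) = 2.929e13 J/m³
233 × 4.632e113 / 2.929e13 = 3.685e102

3.685e102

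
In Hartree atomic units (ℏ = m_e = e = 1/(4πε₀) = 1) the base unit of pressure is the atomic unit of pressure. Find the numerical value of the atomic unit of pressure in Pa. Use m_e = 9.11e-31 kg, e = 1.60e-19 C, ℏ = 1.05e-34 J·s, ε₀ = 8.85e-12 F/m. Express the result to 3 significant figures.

3.01e13 Pa

P_au = E_h/a₀³ = m_e⁴e¹⁰/((4πε₀)⁵ℏ⁸)
E_h = 4.38e-18 J
a₀ = 5.26e-11 m
E_h/a₀³ = 3.01e13 Pa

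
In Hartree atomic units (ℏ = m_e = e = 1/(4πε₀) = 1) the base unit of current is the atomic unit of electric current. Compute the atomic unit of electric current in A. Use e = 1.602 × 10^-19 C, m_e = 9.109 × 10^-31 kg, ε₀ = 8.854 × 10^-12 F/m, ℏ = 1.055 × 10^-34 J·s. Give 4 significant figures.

I_au = e E_h/ℏ = m_e e⁵/((4πε₀)²ℏ³)
E_h = 4.354 × 10^-18 J
e·E_h/ℏ = 6.612 × 10^-3 A

6.612 × 10^-3 A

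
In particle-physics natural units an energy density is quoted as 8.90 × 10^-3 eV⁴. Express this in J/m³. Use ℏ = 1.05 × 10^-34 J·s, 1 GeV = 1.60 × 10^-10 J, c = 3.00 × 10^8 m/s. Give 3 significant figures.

[E]/[L]³ = [E]⁴/(ℏc)³; restore (ℏc)⁻³.
1 GeV⁴ → 1/(ℏc)³ × (1 GeV in J)⁴ = 2.10 × 10^37 J/m³.
Convert the energy scale: 8.90 × 10^-3 eV⁴ = 8.90 × 10^-39 GeV⁴.
Result: 8.90 × 10^-39 × 2.10 × 10^37 = 0.187 J/m³.

0.187 J/m³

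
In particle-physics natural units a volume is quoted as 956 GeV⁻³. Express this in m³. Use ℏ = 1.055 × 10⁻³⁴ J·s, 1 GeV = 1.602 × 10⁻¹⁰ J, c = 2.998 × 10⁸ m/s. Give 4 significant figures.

7.357 × 10⁻⁴⁵ m³

Volume is [L]³ = [E]⁻³·(ℏc)³.
1 GeV⁻³ → (ℏc)³ × (1 GeV in J)⁻³ = 7.696 × 10⁻⁴⁸ m³.
Result: 956 × 7.696 × 10⁻⁴⁸ = 7.357 × 10⁻⁴⁵ m³.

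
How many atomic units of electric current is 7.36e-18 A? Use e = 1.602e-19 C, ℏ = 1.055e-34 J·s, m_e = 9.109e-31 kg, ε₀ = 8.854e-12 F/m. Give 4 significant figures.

atomic unit of electric current: I_au = e E_h/ℏ = m_e e⁵/((4πε₀)²ℏ³) = 6.612e-3 A.
7.36e-18 / 6.612e-3 = 1.113e-15

1.113e-15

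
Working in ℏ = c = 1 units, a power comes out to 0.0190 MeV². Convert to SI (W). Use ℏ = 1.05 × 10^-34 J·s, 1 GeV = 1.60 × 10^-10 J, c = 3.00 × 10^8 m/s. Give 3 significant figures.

4.63 × 10^6 W

Power is [E]/[T] = [E]²/ℏ.
1 GeV² → 1/ℏ × (1 GeV in J)² = 2.44 × 10^14 W.
Convert the energy scale: 0.0190 MeV² = 1.90 × 10^-8 GeV².
Result: 1.90 × 10^-8 × 2.44 × 10^14 = 4.63 × 10^6 W.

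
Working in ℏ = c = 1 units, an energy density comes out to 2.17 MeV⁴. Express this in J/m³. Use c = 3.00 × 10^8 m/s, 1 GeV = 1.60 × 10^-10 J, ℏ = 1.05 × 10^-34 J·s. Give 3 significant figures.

4.55 × 10^25 J/m³

[E]/[L]³ = [E]⁴/(ℏc)³; restore (ℏc)⁻³.
1 GeV⁴ → 1/(ℏc)³ × (1 GeV in J)⁴ = 2.10 × 10^37 J/m³.
Convert the energy scale: 2.17 MeV⁴ = 2.17 × 10^-12 GeV⁴.
Result: 2.17 × 10^-12 × 2.10 × 10^37 = 4.55 × 10^25 J/m³.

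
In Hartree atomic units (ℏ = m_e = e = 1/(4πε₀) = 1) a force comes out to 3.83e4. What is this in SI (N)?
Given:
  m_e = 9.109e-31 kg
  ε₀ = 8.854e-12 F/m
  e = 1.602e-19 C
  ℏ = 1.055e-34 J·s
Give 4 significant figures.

3.148e-3 N

One atomic unit of force: F_au = E_h/a₀ = m_e²e⁶/((4πε₀)³ℏ⁴) = 8.220e-8 N.
3.83e4 × 8.220e-8 N = 3.148e-3 N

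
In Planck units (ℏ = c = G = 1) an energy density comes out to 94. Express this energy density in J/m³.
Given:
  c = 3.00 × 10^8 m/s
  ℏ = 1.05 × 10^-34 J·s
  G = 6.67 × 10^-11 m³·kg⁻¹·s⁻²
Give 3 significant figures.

One Planck energy density: u_P = c⁷/(ℏG²) = 4.68 × 10^113 J/m³.
94 × 4.68 × 10^113 J/m³ = 4.40 × 10^115 J/m³

4.40 × 10^115 J/m³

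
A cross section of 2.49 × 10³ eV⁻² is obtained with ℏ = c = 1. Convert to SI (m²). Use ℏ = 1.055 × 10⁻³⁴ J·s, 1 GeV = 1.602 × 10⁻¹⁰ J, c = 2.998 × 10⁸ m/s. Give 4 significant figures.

Area is [L]² = [E]⁻²·(ℏc)²; restore (ℏc)².
1 GeV⁻² → (ℏc)² × (1 GeV in J)⁻² = 3.898 × 10⁻³² m².
Convert the energy scale: 2.49 × 10³ eV⁻² = 2.49 × 10²¹ GeV⁻².
Result: 2.49 × 10²¹ × 3.898 × 10⁻³² = 9.706 × 10⁻¹¹ m².

9.706 × 10⁻¹¹ m²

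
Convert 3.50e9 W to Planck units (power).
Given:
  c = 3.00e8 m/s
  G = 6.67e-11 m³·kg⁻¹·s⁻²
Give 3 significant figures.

9.61e-44

Planck power: P_P = c⁵/G = 3.64e52 W.
3.50e9 / 3.64e52 = 9.61e-44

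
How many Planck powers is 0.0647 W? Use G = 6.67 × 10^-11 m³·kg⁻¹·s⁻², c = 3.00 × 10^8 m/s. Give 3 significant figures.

1.78 × 10^-54

Planck power: P_P = c⁵/G = 3.64 × 10^52 W.
0.0647 / 3.64 × 10^52 = 1.78 × 10^-54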